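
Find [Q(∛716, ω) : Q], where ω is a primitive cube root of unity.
[Q(∛716, ω) : Q] = 6

[Q(∛716):Q] = 3 (min poly x^3 - 716, irreducible since 716 is not a perfect cube). [Q(ω):Q] = 2 (min poly x^2 + x + 1). Since Q(∛716) ⊂ R and ω ∉ R, we have ω ∉ Q(∛716), so x^2 + x + 1 remains irreducible over Q(∛716) and [Q(∛716, ω) : Q(∛716)] = 2. By the tower law, [Q(∛716, ω) : Q] = 3 · 2 = 6. (In fact Q(∛716, ω) is the splitting field of x^3 - 716 over Q.)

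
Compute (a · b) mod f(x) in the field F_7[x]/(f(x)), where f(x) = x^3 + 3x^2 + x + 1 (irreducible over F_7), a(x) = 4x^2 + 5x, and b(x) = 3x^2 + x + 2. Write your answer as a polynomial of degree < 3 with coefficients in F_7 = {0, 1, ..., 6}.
a · b ≡ 3x^2 + x + 3 (mod f(x))

Multiply in F_7[x]: a(x)·b(x) = (4x^2 + 5x)·(3x^2 + x + 2) = 5x^4 + 5x^3 + 6x^2 + 3x. This has degree ≥ 3, so divide by f(x) over F_7: 5x^4 + 5x^3 + 6x^2 + 3x = (5x + 4)·(x^3 + 3x^2 + x + 1) + (3x^2 + x + 3). Hence a·b ≡ 3x^2 + x + 3 (mod f). (F_7[x]/(f) is a field with 7^3 = 343 elements since f is irreducible of degree 3.)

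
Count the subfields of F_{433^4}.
F_{433^4} has 3 subfields

The subfields of F_{p^n} are exactly the fields F_{p^d} for d | n (each is the fixed field of the unique index-d subgroup of Gal(F_{p^n}/F_p) ≅ Z/nZ). The divisors of n = 4 are {1, 2, 4}, giving 3 subfields: F_{433^1}, F_{433^2}, F_{433^4}.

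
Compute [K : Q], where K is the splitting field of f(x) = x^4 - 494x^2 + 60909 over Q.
[K : Q] = 4

Solving the quadratic in x^2: x^2 = (494 ± √(494^2 - 4·60909))/2 = (494 ± √400)/2 = (494 ± 20)/2, giving x^2 = 237 or x^2 = 257. So f(x) = (x^2 - 237)(x^2 - 257) and the roots of f are ±√237, ±√257. Hence the splitting field is K = Q(√237, √257). Since 237 and 257 are distinct squarefree integers > 1, their product 60909 is not a perfect square, so √257 ∉ Q(√237). By the tower law [K:Q] = [Q(√237,√257):Q(√237)] · [Q(√237):Q] = 2 · 2 = 4.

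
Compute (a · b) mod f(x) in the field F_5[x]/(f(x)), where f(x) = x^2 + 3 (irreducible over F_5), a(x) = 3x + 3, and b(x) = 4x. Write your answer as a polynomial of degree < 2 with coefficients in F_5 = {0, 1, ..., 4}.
a · b ≡ 2x + 4 (mod f(x))

Multiply in F_5[x]: a(x)·b(x) = (3x + 3)·(4x) = 2x^2 + 2x. This has degree ≥ 2, so divide by f(x) over F_5: 2x^2 + 2x = (2)·(x^2 + 3) + (2x + 4). Hence a·b ≡ 2x + 4 (mod f). (F_5[x]/(f) is a field with 5^2 = 25 elements since f is irreducible of degree 2.)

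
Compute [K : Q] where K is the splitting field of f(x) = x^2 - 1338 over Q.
[K : Q] = 2

f(x) = x^2 - 1338 factors as (x - √1338)(x + √1338). The splitting field is K = Q(√1338). Since 1338 is squarefree and > 1, it is not a perfect square, so x^2 - 1338 is irreducible over Q and [Q(√1338) : Q] = 2. Hence [K : Q] = 2.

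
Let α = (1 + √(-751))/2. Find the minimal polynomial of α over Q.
m_α(x) = x^2 - x + 188

From 2α - 1 = √(-751), squaring gives (2α - 1)^2 = -751, i.e. 4α^2 - 4α + 1 = -751, so α^2 - α + (1 + 751)/4 = 0. Since -751 ≡ 1 (mod 4), (1 + 751)/4 = 188 ∈ Z. The polynomial x^2 - x + 188 has discriminant 1 - 4·(188) = -751, which is not a perfect square in Q (d = -751 is squarefree and ≠ 1), so x^2 - x + 188 is irreducible over Q. It is the minimal polynomial of α.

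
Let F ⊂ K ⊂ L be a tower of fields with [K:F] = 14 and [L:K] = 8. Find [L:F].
[L:F] = 112

The tower law says that for any tower of field extensions F ⊂ K ⊂ L with finite degrees, [L:F] = [L:K] · [K:F]. Here this gives [L:F] = 8 · 14 = 112.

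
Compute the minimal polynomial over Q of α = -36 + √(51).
m_α(x) = x^2 + 72x + 1245

From α + 36 = √(51), squaring gives (α + 36)^2 = 51, i.e. α^2 + 72α + 1296 = 51, so α^2 + 72α + 1245 = 0. The discriminant of x^2 + 72x + 1245 is (72)^2 - 4·(1245) = 5184 - 4980 = 204, and 4·(51) is not a perfect square in Q since 51 is squarefree and ≠ 1. Hence x^2 + 72x + 1245 is irreducible over Q and is the minimal polynomial of α.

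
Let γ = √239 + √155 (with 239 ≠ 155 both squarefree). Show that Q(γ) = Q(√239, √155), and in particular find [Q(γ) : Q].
[Q(γ) : Q] = 4 (equivalently, Q(γ) = Q(√239, √155))

Obviously Q(γ) ⊆ Q(√239, √155), and [Q(√239, √155):Q] = 4 (since 239, 155 are distinct squarefree integers > 1 with 37045 not a perfect square). To show equality we compute the minimal polynomial of γ. From γ = √239 + √155: γ^2 = 239 + 2√(37045) + 155 = 394 + 2√(37045), so γ^2 - 394 = 2√(37045); squaring, (γ^2 - 394)^2 = 4·37045, i.e. γ^4 - 788γ^2 + 155236 - 148180 = 0, i.e. γ^4 - 788γ^2 + 7056 = 0. So γ is a root of x^4 - 788x^2 + 7056. This polynomial is irreducible over Q: it has no rational root (each ±√239 ± √155 is irrational), and any factorization into two quadratics over Q would force √(37045) ∈ Q (pairing opposite roots) or √239, √155 ∈ Q (other pairings), all impossible. Hence [Q(γ):Q] = 4 = [Q(√239, √155):Q], so Q(γ) = Q(√239, √155).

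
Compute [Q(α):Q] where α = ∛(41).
[Q(α):Q] = 3

The minimal polynomial of α is x^3 - 41, irreducible over Q since 41 is not a perfect cube (so x^3 - 41 has no rational root). Hence [Q(α):Q] = deg(m_α) = 3.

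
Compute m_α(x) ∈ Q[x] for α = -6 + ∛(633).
m_α(x) = x^3 + 18x^2 + 108x - 417

Set β = α + 6 = ∛(633), so β^3 = 633. Then (α + 6)^3 - 633 = 0, i.e. α is a root of g(x) = (x + 6)^3 - 633 = x^3 + 18x^2 + 108x - 417. Since g(x) = h(x + 6) where h(x) = x^3 - 633, and h is irreducible over Q (because 633 is not a perfect cube, so h has no rational root, and a monic cubic with no rational root is irreducible), g is also irreducible (irreducibility is preserved under the substitution x → x + 6). Hence m_α(x) = x^3 + 18x^2 + 108x - 417.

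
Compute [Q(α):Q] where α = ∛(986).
[Q(α):Q] = 3

The minimal polynomial of α is x^3 - 986, irreducible over Q since 986 is not a perfect cube (so x^3 - 986 has no rational root). Hence [Q(α):Q] = deg(m_α) = 3.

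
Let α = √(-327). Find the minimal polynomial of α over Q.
m_α(x) = x^2 + 327

α satisfies α^2 + 327 = 0, so x^2 + 327 annihilates α. Since d = -327 is squarefree and ≠ 1, it is not a perfect square in Q, so x^2 + 327 has no rational root and is therefore irreducible over Q (a degree-2 polynomial over a field is irreducible iff it has no root). Hence m_α(x) = x^2 + 327.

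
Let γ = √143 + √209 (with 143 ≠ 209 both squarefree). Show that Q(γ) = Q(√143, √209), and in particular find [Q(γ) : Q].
[Q(γ) : Q] = 4 (equivalently, Q(γ) = Q(√143, √209))

Obviously Q(γ) ⊆ Q(√143, √209), and [Q(√143, √209):Q] = 4 (since 143, 209 are distinct squarefree integers > 1 with 29887 not a perfect square). To show equality we compute the minimal polynomial of γ. From γ = √143 + √209: γ^2 = 143 + 2√(29887) + 209 = 352 + 2√(29887), so γ^2 - 352 = 2√(29887); squaring, (γ^2 - 352)^2 = 4·29887, i.e. γ^4 - 704γ^2 + 123904 - 119548 = 0, i.e. γ^4 - 704γ^2 + 4356 = 0. So γ is a root of x^4 - 704x^2 + 4356. This polynomial is irreducible over Q: it has no rational root (each ±√143 ± √209 is irrational), and any factorization into two quadratics over Q would force √(29887) ∈ Q (pairing opposite roots) or √143, √209 ∈ Q (other pairings), all impossible. Hence [Q(γ):Q] = 4 = [Q(√143, √209):Q], so Q(γ) = Q(√143, √209).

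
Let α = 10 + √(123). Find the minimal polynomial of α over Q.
m_α(x) = x^2 - 20x - 23

From α - 10 = √(123), squaring gives (α - 10)^2 = 123, i.e. α^2 - 20α + 100 = 123, so α^2 - 20α - 23 = 0. The discriminant of x^2 - 20x - 23 is (-20)^2 - 4·(-23) = 400 + 92 = 492, and 4·(123) is not a perfect square in Q since 123 is squarefree and ≠ 1. Hence x^2 - 20x - 23 is irreducible over Q and is the minimal polynomial of α.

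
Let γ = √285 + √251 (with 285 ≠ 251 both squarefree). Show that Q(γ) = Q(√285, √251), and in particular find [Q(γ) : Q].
[Q(γ) : Q] = 4 (equivalently, Q(γ) = Q(√285, √251))

Obviously Q(γ) ⊆ Q(√285, √251), and [Q(√285, √251):Q] = 4 (since 285, 251 are distinct squarefree integers > 1 with 71535 not a perfect square). To show equality we compute the minimal polynomial of γ. From γ = √285 + √251: γ^2 = 285 + 2√(71535) + 251 = 536 + 2√(71535), so γ^2 - 536 = 2√(71535); squaring, (γ^2 - 536)^2 = 4·71535, i.e. γ^4 - 1072γ^2 + 287296 - 286140 = 0, i.e. γ^4 - 1072γ^2 + 1156 = 0. So γ is a root of x^4 - 1072x^2 + 1156. This polynomial is irreducible over Q: it has no rational root (each ±√285 ± √251 is irrational), and any factorization into two quadratics over Q would force √(71535) ∈ Q (pairing opposite roots) or √285, √251 ∈ Q (other pairings), all impossible. Hence [Q(γ):Q] = 4 = [Q(√285, √251):Q], so Q(γ) = Q(√285, √251).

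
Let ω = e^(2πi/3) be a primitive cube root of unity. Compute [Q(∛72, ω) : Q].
[Q(∛72, ω) : Q] = 6

[Q(∛72):Q] = 3 (min poly x^3 - 72, irreducible since 72 is not a perfect cube). [Q(ω):Q] = 2 (min poly x^2 + x + 1). Since Q(∛72) ⊂ R and ω ∉ R, we have ω ∉ Q(∛72), so x^2 + x + 1 remains irreducible over Q(∛72) and [Q(∛72, ω) : Q(∛72)] = 2. By the tower law, [Q(∛72, ω) : Q] = 3 · 2 = 6. (In fact Q(∛72, ω) is the splitting field of x^3 - 72 over Q.)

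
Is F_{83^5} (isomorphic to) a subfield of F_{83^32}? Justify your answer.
No: F_{83^5} is not a subfield of F_{83^32}

F_{p^m} embeds in F_{p^n} iff m | n. Here 5 ∤ 32 (since 32 = 6·5 + 2 with remainder 2 ≠ 0), so F_{83^5} is not a subfield of F_{83^32}. Equivalently: if it were, the tower law would give 5 = [F_{83^5}:F_83] dividing [F_{83^32}:F_83] = 32, contradiction.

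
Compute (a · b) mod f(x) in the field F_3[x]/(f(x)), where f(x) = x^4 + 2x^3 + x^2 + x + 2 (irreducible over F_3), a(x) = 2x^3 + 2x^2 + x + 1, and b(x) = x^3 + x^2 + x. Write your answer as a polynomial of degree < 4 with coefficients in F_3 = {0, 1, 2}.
a · b ≡ 2x^3 + x^2 + x (mod f(x))

Multiply in F_3[x]: a(x)·b(x) = (2x^3 + 2x^2 + x + 1)·(x^3 + x^2 + x) = 2x^6 + x^5 + 2x^4 + x^3 + 2x^2 + x. This has degree ≥ 4, so divide by f(x) over F_3: 2x^6 + x^5 + 2x^4 + x^3 + 2x^2 + x = (2x^2)·(x^4 + 2x^3 + x^2 + x + 2) + (2x^3 + x^2 + x). Hence a·b ≡ 2x^3 + x^2 + x (mod f). (F_3[x]/(f) is a field with 3^4 = 81 elements since f is irreducible of degree 4.)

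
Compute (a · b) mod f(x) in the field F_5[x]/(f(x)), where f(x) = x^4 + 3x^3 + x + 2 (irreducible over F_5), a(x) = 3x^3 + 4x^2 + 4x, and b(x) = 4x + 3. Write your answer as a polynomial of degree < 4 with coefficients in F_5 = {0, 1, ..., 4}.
a · b ≡ 4x^3 + 3x^2 + 1 (mod f(x))

Multiply in F_5[x]: a(x)·b(x) = (3x^3 + 4x^2 + 4x)·(4x + 3) = 2x^4 + 3x^2 + 2x. This has degree ≥ 4, so divide by f(x) over F_5: 2x^4 + 3x^2 + 2x = (2)·(x^4 + 3x^3 + x + 2) + (4x^3 + 3x^2 + 1). Hence a·b ≡ 4x^3 + 3x^2 + 1 (mod f). (F_5[x]/(f) is a field with 5^4 = 625 elements since f is irreducible of degree 4.)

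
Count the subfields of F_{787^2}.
F_{787^2} has 2 subfields

The subfields of F_{p^n} are exactly the fields F_{p^d} for d | n (each is the fixed field of the unique index-d subgroup of Gal(F_{p^n}/F_p) ≅ Z/nZ). The divisors of n = 2 are {1, 2}, giving 2 subfields: F_{787^1}, F_{787^2}.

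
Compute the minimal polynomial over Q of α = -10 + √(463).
m_α(x) = x^2 + 20x - 363

From α + 10 = √(463), squaring gives (α + 10)^2 = 463, i.e. α^2 + 20α + 100 = 463, so α^2 + 20α - 363 = 0. The discriminant of x^2 + 20x - 363 is (20)^2 - 4·(-363) = 400 + 1452 = 1852, and 4·(463) is not a perfect square in Q since 463 is squarefree and ≠ 1. Hence x^2 + 20x - 363 is irreducible over Q and is the minimal polynomial of α.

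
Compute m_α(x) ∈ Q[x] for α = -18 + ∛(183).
m_α(x) = x^3 + 54x^2 + 972x + 5649

Set β = α + 18 = ∛(183), so β^3 = 183. Then (α + 18)^3 - 183 = 0, i.e. α is a root of g(x) = (x + 18)^3 - 183 = x^3 + 54x^2 + 972x + 5649. Since g(x) = h(x + 18) where h(x) = x^3 - 183, and h is irreducible over Q (because 183 is not a perfect cube, so h has no rational root, and a monic cubic with no rational root is irreducible), g is also irreducible (irreducibility is preserved under the substitution x → x + 18). Hence m_α(x) = x^3 + 54x^2 + 972x + 5649.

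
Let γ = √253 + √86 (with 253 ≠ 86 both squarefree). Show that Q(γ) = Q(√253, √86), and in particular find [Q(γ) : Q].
[Q(γ) : Q] = 4 (equivalently, Q(γ) = Q(√253, √86))

Obviously Q(γ) ⊆ Q(√253, √86), and [Q(√253, √86):Q] = 4 (since 253, 86 are distinct squarefree integers > 1 with 21758 not a perfect square). To show equality we compute the minimal polynomial of γ. From γ = √253 + √86: γ^2 = 253 + 2√(21758) + 86 = 339 + 2√(21758), so γ^2 - 339 = 2√(21758); squaring, (γ^2 - 339)^2 = 4·21758, i.e. γ^4 - 678γ^2 + 114921 - 87032 = 0, i.e. γ^4 - 678γ^2 + 27889 = 0. So γ is a root of x^4 - 678x^2 + 27889. This polynomial is irreducible over Q: it has no rational root (each ±√253 ± √86 is irrational), and any factorization into two quadratics over Q would force √(21758) ∈ Q (pairing opposite roots) or √253, √86 ∈ Q (other pairings), all impossible. Hence [Q(γ):Q] = 4 = [Q(√253, √86):Q], so Q(γ) = Q(√253, √86).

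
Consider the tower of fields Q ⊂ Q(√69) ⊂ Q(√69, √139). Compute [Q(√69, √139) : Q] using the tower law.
[Q(√69, √139) : Q] = 4

[Q(√69):Q] = 2 (min poly x^2 - 69, irreducible since 69 is squarefree > 1). For the top step, suppose √139 ∈ Q(√69), say √139 = c + d√69 with c, d ∈ Q. Squaring: 139 = c^2 + 69d^2 + 2cd√69. Since √69 ∉ Q this forces 2cd = 0. If d = 0 then √139 = c ∈ Q, contradicting 139 squarefree > 1. If c = 0 then 139 = 69d^2, so 69·139 = (69d)^2 is a perfect square in Q — but 69·139 = 9591 is not a perfect square (since 69 and 139 are distinct squarefree integers). Contradiction. Hence √139 ∉ Q(√69), so x^2 - 139 stays irreducible over Q(√69) and [Q(√69, √139) : Q(√69)] = 2. By the tower law, [Q(√69, √139) : Q] = 2 · 2 = 4.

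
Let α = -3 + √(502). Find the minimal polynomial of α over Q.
m_α(x) = x^2 + 6x - 493

From α + 3 = √(502), squaring gives (α + 3)^2 = 502, i.e. α^2 + 6α + 9 = 502, so α^2 + 6α - 493 = 0. The discriminant of x^2 + 6x - 493 is (6)^2 - 4·(-493) = 36 + 1972 = 2008, and 4·(502) is not a perfect square in Q since 502 is squarefree and ≠ 1. Hence x^2 + 6x - 493 is irreducible over Q and is the minimal polynomial of α.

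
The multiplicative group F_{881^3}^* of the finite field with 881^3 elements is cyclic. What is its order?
|F_{881^3}^*| = 683797840

F_{881^3} has 881^3 = 683797841 elements; its multiplicative group consists of all nonzero elements, so |F_{881^3}^*| = 683797841 - 1 = 683797840. (It is cyclic since any finite subgroup of the multiplicative group of a field is cyclic.)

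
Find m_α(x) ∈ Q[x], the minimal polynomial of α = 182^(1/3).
m_α(x) = x^3 - 182

α satisfies α^3 = 182, so x^3 - 182 annihilates α. By the rational root test, a rational root p/q (in lowest terms) of x^3 - 182 would satisfy p^3 = 182 q^3, forcing q = 1 and p^3 = 182; but 182 is not a perfect cube, contradiction. A monic cubic over Q with no rational root is irreducible (any nontrivial factorization would include a linear factor). Hence x^3 - 182 is the minimal polynomial of α, and in particular [Q(α):Q] = 3.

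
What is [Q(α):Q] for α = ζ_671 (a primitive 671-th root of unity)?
[Q(α):Q] = 600

The minimal polynomial of ζ_671 over Q is the 671-th cyclotomic polynomial Φ_671(x), which is irreducible over Q and has degree φ(671) = 600. Hence [Q(α):Q] = φ(671) = 600.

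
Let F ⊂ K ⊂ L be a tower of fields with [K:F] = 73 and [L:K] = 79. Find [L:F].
[L:F] = 5767

The tower law says that for any tower of field extensions F ⊂ K ⊂ L with finite degrees, [L:F] = [L:K] · [K:F]. Here this gives [L:F] = 79 · 73 = 5767.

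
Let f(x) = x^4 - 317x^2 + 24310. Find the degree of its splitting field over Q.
[K : Q] = 4

Solving the quadratic in x^2: x^2 = (317 ± √(317^2 - 4·24310))/2 = (317 ± √3249)/2 = (317 ± 57)/2, giving x^2 = 187 or x^2 = 130. So f(x) = (x^2 - 187)(x^2 - 130) and the roots of f are ±√187, ±√130. Hence the splitting field is K = Q(√187, √130). Since 187 and 130 are distinct squarefree integers > 1, their product 24310 is not a perfect square, so √130 ∉ Q(√187). By the tower law [K:Q] = [Q(√187,√130):Q(√187)] · [Q(√187):Q] = 2 · 2 = 4.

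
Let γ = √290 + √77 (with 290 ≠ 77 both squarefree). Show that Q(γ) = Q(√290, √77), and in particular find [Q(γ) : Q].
[Q(γ) : Q] = 4 (equivalently, Q(γ) = Q(√290, √77))

Obviously Q(γ) ⊆ Q(√290, √77), and [Q(√290, √77):Q] = 4 (since 290, 77 are distinct squarefree integers > 1 with 22330 not a perfect square). To show equality we compute the minimal polynomial of γ. From γ = √290 + √77: γ^2 = 290 + 2√(22330) + 77 = 367 + 2√(22330), so γ^2 - 367 = 2√(22330); squaring, (γ^2 - 367)^2 = 4·22330, i.e. γ^4 - 734γ^2 + 134689 - 89320 = 0, i.e. γ^4 - 734γ^2 + 45369 = 0. So γ is a root of x^4 - 734x^2 + 45369. This polynomial is irreducible over Q: it has no rational root (each ±√290 ± √77 is irrational), and any factorization into two quadratics over Q would force √(22330) ∈ Q (pairing opposite roots) or √290, √77 ∈ Q (other pairings), all impossible. Hence [Q(γ):Q] = 4 = [Q(√290, √77):Q], so Q(γ) = Q(√290, √77).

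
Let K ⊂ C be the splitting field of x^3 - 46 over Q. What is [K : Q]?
[K : Q] = 6

The roots of x^3 - 46 are ∛46, ω∛46, ω^2∛46 where ω = e^(2πi/3) is a primitive cube root of unity, so K = Q(∛46, ω). Now [Q(∛46):Q] = 3 (since 46 is not a perfect cube, x^3 - 46 is irreducible) and [Q(ω):Q] = 2. Both 2 and 3 divide [K:Q], and [K:Q] ≤ 3·2 = 6, so [K:Q] = 6. (Equivalently: Q(∛46) ⊂ R but ω ∉ R, so [K : Q(∛46)] = 2.)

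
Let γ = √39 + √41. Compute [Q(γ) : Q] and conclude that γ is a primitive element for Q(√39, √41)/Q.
[Q(γ) : Q] = 4 (equivalently, Q(γ) = Q(√39, √41))

Obviously Q(γ) ⊆ Q(√39, √41), and [Q(√39, √41):Q] = 4 (since 39, 41 are distinct squarefree integers > 1 with 1599 not a perfect square). To show equality we compute the minimal polynomial of γ. From γ = √39 + √41: γ^2 = 39 + 2√(1599) + 41 = 80 + 2√(1599), so γ^2 - 80 = 2√(1599); squaring, (γ^2 - 80)^2 = 4·1599, i.e. γ^4 - 160γ^2 + 6400 - 6396 = 0, i.e. γ^4 - 160γ^2 + 4 = 0. So γ is a root of x^4 - 160x^2 + 4. This polynomial is irreducible over Q: it has no rational root (each ±√39 ± √41 is irrational), and any factorization into two quadratics over Q would force √(1599) ∈ Q (pairing opposite roots) or √39, √41 ∈ Q (other pairings), all impossible. Hence [Q(γ):Q] = 4 = [Q(√39, √41):Q], so Q(γ) = Q(√39, √41).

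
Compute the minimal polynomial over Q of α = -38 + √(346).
m_α(x) = x^2 + 76x + 1098

From α + 38 = √(346), squaring gives (α + 38)^2 = 346, i.e. α^2 + 76α + 1444 = 346, so α^2 + 76α + 1098 = 0. The discriminant of x^2 + 76x + 1098 is (76)^2 - 4·(1098) = 5776 - 4392 = 1384, and 4·(346) is not a perfect square in Q since 346 is squarefree and ≠ 1. Hence x^2 + 76x + 1098 is irreducible over Q and is the minimal polynomial of α.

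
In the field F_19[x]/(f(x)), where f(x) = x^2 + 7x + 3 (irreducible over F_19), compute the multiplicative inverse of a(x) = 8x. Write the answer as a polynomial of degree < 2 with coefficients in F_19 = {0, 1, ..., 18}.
a(x)^(-1) ≡ 15x + 10 (mod f(x))

Since f is irreducible over F_19, F_19[x]/(f) is a field and a(x) ≠ 0 has an inverse. Apply the extended Euclidean algorithm to f(x) and a(x) in F_19[x]: f(x) = (12x + 8)·a(x) + (3). The last nonzero remainder is the constant 3 = gcd(f, a) in F_19. Back-substituting through the division chain expresses 3 = s(x)·a(x) + t(x)·f(x) with s(x) ≡ 7x + 11 (mod f), so (7x + 11)·a(x) ≡ 3 (mod f). Multiplying by 3^(-1) ≡ 13 in F_19 gives a(x)^(-1) ≡ 13·(7x + 11) ≡ 15x + 10 (mod f). Check: (8x)·(15x + 10) = 6x^2 + 4x ≡ 1 (mod x^2 + 7x + 3).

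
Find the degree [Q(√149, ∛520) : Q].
[Q(√149, ∛520) : Q] = 6

Let L = Q(√149, ∛520). Since Q(√149) ⊂ L and [Q(√149):Q] = 2, the tower law gives 2 | [L:Q]. Likewise Q(∛520) ⊂ L with [Q(∛520):Q] = 3 (because 520 is not a perfect cube), so 3 | [L:Q]. As gcd(2,3) = 1, [L:Q] is divisible by 6. Conversely L is generated over Q by √149 and ∛520, so [L:Q] ≤ 2·3 = 6. Therefore [Q(√149, ∛520) : Q] = 6.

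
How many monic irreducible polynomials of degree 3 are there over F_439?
There are 28201360 monic irreducible polynomials of degree 3 over F_439

Each element of F_{439^3} that lies in no proper subfield is a root of exactly one monic irreducible of degree 3 over F_439, and each such polynomial has 3 distinct roots in F_{439^3}. By Möbius inversion the count is N_439(3) = (1/3) Σ_{d|3} μ(3/d) · 439^d = (1/3)(μ(3)·439^1 + μ(1)·439^3) = 84604080/3 = 28201360.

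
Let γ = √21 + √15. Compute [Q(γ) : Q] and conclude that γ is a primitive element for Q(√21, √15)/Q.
[Q(γ) : Q] = 4 (equivalently, Q(γ) = Q(√21, √15))

Obviously Q(γ) ⊆ Q(√21, √15), and [Q(√21, √15):Q] = 4 (since 21, 15 are distinct squarefree integers > 1 with 315 not a perfect square). To show equality we compute the minimal polynomial of γ. From γ = √21 + √15: γ^2 = 21 + 2√(315) + 15 = 36 + 2√(315), so γ^2 - 36 = 2√(315); squaring, (γ^2 - 36)^2 = 4·315, i.e. γ^4 - 72γ^2 + 1296 - 1260 = 0, i.e. γ^4 - 72γ^2 + 36 = 0. So γ is a root of x^4 - 72x^2 + 36. This polynomial is irreducible over Q: it has no rational root (each ±√21 ± √15 is irrational), and any factorization into two quadratics over Q would force √(315) ∈ Q (pairing opposite roots) or √21, √15 ∈ Q (other pairings), all impossible. Hence [Q(γ):Q] = 4 = [Q(√21, √15):Q], so Q(γ) = Q(√21, √15).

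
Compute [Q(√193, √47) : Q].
[Q(√193, √47) : Q] = 4

[Q(√193):Q] = 2 (min poly x^2 - 193, irreducible since 193 is squarefree > 1). For the top step, suppose √47 ∈ Q(√193), say √47 = c + d√193 with c, d ∈ Q. Squaring: 47 = c^2 + 193d^2 + 2cd√193. Since √193 ∉ Q this forces 2cd = 0. If d = 0 then √47 = c ∈ Q, contradicting 47 squarefree > 1. If c = 0 then 47 = 193d^2, so 193·47 = (193d)^2 is a perfect square in Q — but 193·47 = 9071 is not a perfect square (since 193 and 47 are distinct squarefree integers). Contradiction. Hence √47 ∉ Q(√193), so x^2 - 47 stays irreducible over Q(√193) and [Q(√193, √47) : Q(√193)] = 2. By the tower law, [Q(√193, √47) : Q] = 2 · 2 = 4.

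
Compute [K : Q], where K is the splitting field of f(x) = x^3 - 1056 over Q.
[K : Q] = 6

The roots of x^3 - 1056 are ∛1056, ω∛1056, ω^2∛1056 where ω = e^(2πi/3) is a primitive cube root of unity, so K = Q(∛1056, ω). Now [Q(∛1056):Q] = 3 (since 1056 is not a perfect cube, x^3 - 1056 is irreducible) and [Q(ω):Q] = 2. Both 2 and 3 divide [K:Q], and [K:Q] ≤ 3·2 = 6, so [K:Q] = 6. (Equivalently: Q(∛1056) ⊂ R but ω ∉ R, so [K : Q(∛1056)] = 2.)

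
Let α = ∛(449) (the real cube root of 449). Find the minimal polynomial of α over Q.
m_α(x) = x^3 - 449

α satisfies α^3 = 449, so x^3 - 449 annihilates α. By the rational root test, a rational root p/q (in lowest terms) of x^3 - 449 would satisfy p^3 = 449 q^3, forcing q = 1 and p^3 = 449; but 449 is not a perfect cube, contradiction. A monic cubic over Q with no rational root is irreducible (any nontrivial factorization would include a linear factor). Hence x^3 - 449 is the minimal polynomial of α, and in particular [Q(α):Q] = 3.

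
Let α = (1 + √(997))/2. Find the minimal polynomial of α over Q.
m_α(x) = x^2 - x - 249

From 2α - 1 = √(997), squaring gives (2α - 1)^2 = 997, i.e. 4α^2 - 4α + 1 = 997, so α^2 - α + (1 - 997)/4 = 0. Since 997 ≡ 1 (mod 4), (1 - 997)/4 = -249 ∈ Z. The polynomial x^2 - x - 249 has discriminant 1 - 4·(-249) = 997, which is not a perfect square in Q (d = 997 is squarefree and ≠ 1), so x^2 - x - 249 is irreducible over Q. It is the minimal polynomial of α.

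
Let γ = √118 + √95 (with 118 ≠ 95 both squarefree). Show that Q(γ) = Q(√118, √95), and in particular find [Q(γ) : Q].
[Q(γ) : Q] = 4 (equivalently, Q(γ) = Q(√118, √95))

Obviously Q(γ) ⊆ Q(√118, √95), and [Q(√118, √95):Q] = 4 (since 118, 95 are distinct squarefree integers > 1 with 11210 not a perfect square). To show equality we compute the minimal polynomial of γ. From γ = √118 + √95: γ^2 = 118 + 2√(11210) + 95 = 213 + 2√(11210), so γ^2 - 213 = 2√(11210); squaring, (γ^2 - 213)^2 = 4·11210, i.e. γ^4 - 426γ^2 + 45369 - 44840 = 0, i.e. γ^4 - 426γ^2 + 529 = 0. So γ is a root of x^4 - 426x^2 + 529. This polynomial is irreducible over Q: it has no rational root (each ±√118 ± √95 is irrational), and any factorization into two quadratics over Q would force √(11210) ∈ Q (pairing opposite roots) or √118, √95 ∈ Q (other pairings), all impossible. Hence [Q(γ):Q] = 4 = [Q(√118, √95):Q], so Q(γ) = Q(√118, √95).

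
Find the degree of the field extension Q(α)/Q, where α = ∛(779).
[Q(α):Q] = 3

The minimal polynomial of α is x^3 - 779, irreducible over Q since 779 is not a perfect cube (so x^3 - 779 has no rational root). Hence [Q(α):Q] = deg(m_α) = 3.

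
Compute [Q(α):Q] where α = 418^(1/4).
[Q(α):Q] = 4

α is a root of x^4 - 418. By Eisenstein's criterion at the prime p = 2 (which divides the constant term 418 but p^2 = 4 does not, since 418 is squarefree), x^4 - 418 is irreducible over Q. Hence [Q(α):Q] = 4.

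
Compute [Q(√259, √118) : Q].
[Q(√259, √118) : Q] = 4

[Q(√259):Q] = 2 (min poly x^2 - 259, irreducible since 259 is squarefree > 1). For the top step, suppose √118 ∈ Q(√259), say √118 = c + d√259 with c, d ∈ Q. Squaring: 118 = c^2 + 259d^2 + 2cd√259. Since √259 ∉ Q this forces 2cd = 0. If d = 0 then √118 = c ∈ Q, contradicting 118 squarefree > 1. If c = 0 then 118 = 259d^2, so 259·118 = (259d)^2 is a perfect square in Q — but 259·118 = 30562 is not a perfect square (since 259 and 118 are distinct squarefree integers). Contradiction. Hence √118 ∉ Q(√259), so x^2 - 118 stays irreducible over Q(√259) and [Q(√259, √118) : Q(√259)] = 2. By the tower law, [Q(√259, √118) : Q] = 2 · 2 = 4.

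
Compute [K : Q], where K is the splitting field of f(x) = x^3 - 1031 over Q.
[K : Q] = 6

The roots of x^3 - 1031 are ∛1031, ω∛1031, ω^2∛1031 where ω = e^(2πi/3) is a primitive cube root of unity, so K = Q(∛1031, ω). Now [Q(∛1031):Q] = 3 (since 1031 is not a perfect cube, x^3 - 1031 is irreducible) and [Q(ω):Q] = 2. Both 2 and 3 divide [K:Q], and [K:Q] ≤ 3·2 = 6, so [K:Q] = 6. (Equivalently: Q(∛1031) ⊂ R but ω ∉ R, so [K : Q(∛1031)] = 2.)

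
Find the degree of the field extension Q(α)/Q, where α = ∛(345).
[Q(α):Q] = 3

The minimal polynomial of α is x^3 - 345, irreducible over Q since 345 is not a perfect cube (so x^3 - 345 has no rational root). Hence [Q(α):Q] = deg(m_α) = 3.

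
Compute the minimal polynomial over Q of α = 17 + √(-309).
m_α(x) = x^2 - 34x + 598

From α - 17 = √(-309), squaring gives (α - 17)^2 = -309, i.e. α^2 - 34α + 289 = -309, so α^2 - 34α + 598 = 0. The discriminant of x^2 - 34x + 598 is (-34)^2 - 4·(598) = 1156 - 2392 = -1236, and 4·(-309) is not a perfect square in Q since -309 is squarefree and ≠ 1. Hence x^2 - 34x + 598 is irreducible over Q and is the minimal polynomial of α.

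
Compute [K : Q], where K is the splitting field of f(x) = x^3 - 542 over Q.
[K : Q] = 6

The roots of x^3 - 542 are ∛542, ω∛542, ω^2∛542 where ω = e^(2πi/3) is a primitive cube root of unity, so K = Q(∛542, ω). Now [Q(∛542):Q] = 3 (since 542 is not a perfect cube, x^3 - 542 is irreducible) and [Q(ω):Q] = 2. Both 2 and 3 divide [K:Q], and [K:Q] ≤ 3·2 = 6, so [K:Q] = 6. (Equivalently: Q(∛542) ⊂ R but ω ∉ R, so [K : Q(∛542)] = 2.)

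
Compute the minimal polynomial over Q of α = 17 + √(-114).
m_α(x) = x^2 - 34x + 403

From α - 17 = √(-114), squaring gives (α - 17)^2 = -114, i.e. α^2 - 34α + 289 = -114, so α^2 - 34α + 403 = 0. The discriminant of x^2 - 34x + 403 is (-34)^2 - 4·(403) = 1156 - 1612 = -456, and 4·(-114) is not a perfect square in Q since -114 is squarefree and ≠ 1. Hence x^2 - 34x + 403 is irreducible over Q and is the minimal polynomial of α.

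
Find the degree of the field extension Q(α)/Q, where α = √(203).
[Q(α):Q] = 2

[Q(α):Q] equals the degree of the minimal polynomial of α. Here α^2 = 203 and x^2 - 203 is irreducible (d = 203 is squarefree, ≠ 1, hence not a square), so deg(m_α) = 2. Thus [Q(α):Q] = 2.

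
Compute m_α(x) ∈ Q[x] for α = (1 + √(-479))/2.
m_α(x) = x^2 - x + 120

From 2α - 1 = √(-479), squaring gives (2α - 1)^2 = -479, i.e. 4α^2 - 4α + 1 = -479, so α^2 - α + (1 + 479)/4 = 0. Since -479 ≡ 1 (mod 4), (1 + 479)/4 = 120 ∈ Z. The polynomial x^2 - x + 120 has discriminant 1 - 4·(120) = -479, which is not a perfect square in Q (d = -479 is squarefree and ≠ 1), so x^2 - x + 120 is irreducible over Q. It is the minimal polynomial of α.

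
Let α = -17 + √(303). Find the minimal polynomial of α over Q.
m_α(x) = x^2 + 34x - 14

From α + 17 = √(303), squaring gives (α + 17)^2 = 303, i.e. α^2 + 34α + 289 = 303, so α^2 + 34α - 14 = 0. The discriminant of x^2 + 34x - 14 is (34)^2 - 4·(-14) = 1156 + 56 = 1212, and 4·(303) is not a perfect square in Q since 303 is squarefree and ≠ 1. Hence x^2 + 34x - 14 is irreducible over Q and is the minimal polynomial of α.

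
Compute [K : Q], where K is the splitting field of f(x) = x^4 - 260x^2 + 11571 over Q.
[K : Q] = 4

Solving the quadratic in x^2: x^2 = (260 ± √(260^2 - 4·11571))/2 = (260 ± √21316)/2 = (260 ± 146)/2, giving x^2 = 203 or x^2 = 57. So f(x) = (x^2 - 203)(x^2 - 57) and the roots of f are ±√203, ±√57. Hence the splitting field is K = Q(√203, √57). Since 203 and 57 are distinct squarefree integers > 1, their product 11571 is not a perfect square, so √57 ∉ Q(√203). By the tower law [K:Q] = [Q(√203,√57):Q(√203)] · [Q(√203):Q] = 2 · 2 = 4.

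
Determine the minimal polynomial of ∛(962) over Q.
m_α(x) = x^3 - 962

α satisfies α^3 = 962, so x^3 - 962 annihilates α. By the rational root test, a rational root p/q (in lowest terms) of x^3 - 962 would satisfy p^3 = 962 q^3, forcing q = 1 and p^3 = 962; but 962 is not a perfect cube, contradiction. A monic cubic over Q with no rational root is irreducible (any nontrivial factorization would include a linear factor). Hence x^3 - 962 is the minimal polynomial of α, and in particular [Q(α):Q] = 3.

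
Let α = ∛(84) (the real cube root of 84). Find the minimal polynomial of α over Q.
m_α(x) = x^3 - 84

α satisfies α^3 = 84, so x^3 - 84 annihilates α. By the rational root test, a rational root p/q (in lowest terms) of x^3 - 84 would satisfy p^3 = 84 q^3, forcing q = 1 and p^3 = 84; but 84 is not a perfect cube, contradiction. A monic cubic over Q with no rational root is irreducible (any nontrivial factorization would include a linear factor). Hence x^3 - 84 is the minimal polynomial of α, and in particular [Q(α):Q] = 3.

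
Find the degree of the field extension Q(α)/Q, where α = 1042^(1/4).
[Q(α):Q] = 4

α is a root of x^4 - 1042. By Eisenstein's criterion at the prime p = 2 (which divides the constant term 1042 but p^2 = 4 does not, since 1042 is squarefree), x^4 - 1042 is irreducible over Q. Hence [Q(α):Q] = 4.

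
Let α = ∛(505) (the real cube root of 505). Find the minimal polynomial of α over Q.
m_α(x) = x^3 - 505

α satisfies α^3 = 505, so x^3 - 505 annihilates α. By the rational root test, a rational root p/q (in lowest terms) of x^3 - 505 would satisfy p^3 = 505 q^3, forcing q = 1 and p^3 = 505; but 505 is not a perfect cube, contradiction. A monic cubic over Q with no rational root is irreducible (any nontrivial factorization would include a linear factor). Hence x^3 - 505 is the minimal polynomial of α, and in particular [Q(α):Q] = 3.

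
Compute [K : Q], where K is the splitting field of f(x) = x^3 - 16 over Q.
[K : Q] = 6

The roots of x^3 - 16 are ∛16, ω∛16, ω^2∛16 where ω = e^(2πi/3) is a primitive cube root of unity, so K = Q(∛16, ω). Now [Q(∛16):Q] = 3 (since 16 is not a perfect cube, x^3 - 16 is irreducible) and [Q(ω):Q] = 2. Both 2 and 3 divide [K:Q], and [K:Q] ≤ 3·2 = 6, so [K:Q] = 6. (Equivalently: Q(∛16) ⊂ R but ω ∉ R, so [K : Q(∛16)] = 2.)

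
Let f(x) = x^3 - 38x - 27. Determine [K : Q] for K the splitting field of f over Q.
[K : Q] = 6

By the rational root test, any rational root of the monic integer polynomial f(x) = x^3 - 38x - 27 must be an integer dividing the constant term -27, i.e. one of ±{1, 3, 9, 27}. Evaluating: f(1) = -64, f(-1) = 10, f(3) = -114, f(-3) = 60, f(9) = 360, f(-9) = -414, f(27) = 18630, f(-27) = -18684; none is 0, so f has no rational root and is therefore irreducible over Q (a cubic with no linear factor over a field is irreducible). For an irreducible cubic, the Galois group is A_3 or S_3 according as the discriminant disc(f) = -4a^3 - 27b^2 = -4·(-38)^3 - 27·(-27)^2 = 199805 is or is not a square in Q. Here disc(f) = 199805 is not a perfect square in Q, so the Galois group of f over Q is not contained in A_3 and must be all of S_3. The splitting field has degree |S_3| = 6 over Q, so [K : Q] = 6.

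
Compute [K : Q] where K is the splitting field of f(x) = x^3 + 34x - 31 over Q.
[K : Q] = 6

By the rational root test, any rational root of the monic integer polynomial f(x) = x^3 + 34x - 31 must be an integer dividing the constant term -31, i.e. one of ±{1, 31}. Evaluating: f(1) = 4, f(-1) = -66, f(31) = 30814, f(-31) = -30876; none is 0, so f has no rational root and is therefore irreducible over Q (a cubic with no linear factor over a field is irreducible). For an irreducible cubic, the Galois group is A_3 or S_3 according as the discriminant disc(f) = -4a^3 - 27b^2 = -4·(34)^3 - 27·(-31)^2 = -183163 is or is not a square in Q. Here disc(f) = -183163 is not a perfect square in Q, so the Galois group of f over Q is not contained in A_3 and must be all of S_3. The splitting field has degree |S_3| = 6 over Q, so [K : Q] = 6.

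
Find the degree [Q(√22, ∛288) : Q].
[Q(√22, ∛288) : Q] = 6

Let L = Q(√22, ∛288). Since Q(√22) ⊂ L and [Q(√22):Q] = 2, the tower law gives 2 | [L:Q]. Likewise Q(∛288) ⊂ L with [Q(∛288):Q] = 3 (because 288 is not a perfect cube), so 3 | [L:Q]. As gcd(2,3) = 1, [L:Q] is divisible by 6. Conversely L is generated over Q by √22 and ∛288, so [L:Q] ≤ 2·3 = 6. Therefore [Q(√22, ∛288) : Q] = 6.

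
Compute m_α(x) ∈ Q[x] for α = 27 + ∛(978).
m_α(x) = x^3 - 81x^2 + 2187x - 20661

Set β = α - 27 = ∛(978), so β^3 = 978. Then (α - 27)^3 - 978 = 0, i.e. α is a root of g(x) = (x - 27)^3 - 978 = x^3 - 81x^2 + 2187x - 20661. Since g(x) = h(x - 27) where h(x) = x^3 - 978, and h is irreducible over Q (because 978 is not a perfect cube, so h has no rational root, and a monic cubic with no rational root is irreducible), g is also irreducible (irreducibility is preserved under the substitution x → x - 27). Hence m_α(x) = x^3 - 81x^2 + 2187x - 20661.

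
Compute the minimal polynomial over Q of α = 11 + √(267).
m_α(x) = x^2 - 22x - 146

From α - 11 = √(267), squaring gives (α - 11)^2 = 267, i.e. α^2 - 22α + 121 = 267, so α^2 - 22α - 146 = 0. The discriminant of x^2 - 22x - 146 is (-22)^2 - 4·(-146) = 484 + 584 = 1068, and 4·(267) is not a perfect square in Q since 267 is squarefree and ≠ 1. Hence x^2 - 22x - 146 is irreducible over Q and is the minimal polynomial of α.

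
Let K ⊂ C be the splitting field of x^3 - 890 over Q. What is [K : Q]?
[K : Q] = 6

The roots of x^3 - 890 are ∛890, ω∛890, ω^2∛890 where ω = e^(2πi/3) is a primitive cube root of unity, so K = Q(∛890, ω). Now [Q(∛890):Q] = 3 (since 890 is not a perfect cube, x^3 - 890 is irreducible) and [Q(ω):Q] = 2. Both 2 and 3 divide [K:Q], and [K:Q] ≤ 3·2 = 6, so [K:Q] = 6. (Equivalently: Q(∛890) ⊂ R but ω ∉ R, so [K : Q(∛890)] = 2.)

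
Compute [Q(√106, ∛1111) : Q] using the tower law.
[Q(√106, ∛1111) : Q] = 6

Let L = Q(√106, ∛1111). Since Q(√106) ⊂ L and [Q(√106):Q] = 2, the tower law gives 2 | [L:Q]. Likewise Q(∛1111) ⊂ L with [Q(∛1111):Q] = 3 (because 1111 is not a perfect cube), so 3 | [L:Q]. As gcd(2,3) = 1, [L:Q] is divisible by 6. Conversely L is generated over Q by √106 and ∛1111, so [L:Q] ≤ 2·3 = 6. Therefore [Q(√106, ∛1111) : Q] = 6.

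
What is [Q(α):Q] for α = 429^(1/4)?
[Q(α):Q] = 4

α is a root of x^4 - 429. By Eisenstein's criterion at the prime p = 3 (which divides the constant term 429 but p^2 = 9 does not, since 429 is squarefree), x^4 - 429 is irreducible over Q. Hence [Q(α):Q] = 4.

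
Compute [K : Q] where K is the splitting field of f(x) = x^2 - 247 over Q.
[K : Q] = 2

f(x) = x^2 - 247 factors as (x - √247)(x + √247). The splitting field is K = Q(√247). Since 247 is squarefree and > 1, it is not a perfect square, so x^2 - 247 is irreducible over Q and [Q(√247) : Q] = 2. Hence [K : Q] = 2.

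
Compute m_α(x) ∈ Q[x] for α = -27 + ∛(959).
m_α(x) = x^3 + 81x^2 + 2187x + 18724

Set β = α + 27 = ∛(959), so β^3 = 959. Then (α + 27)^3 - 959 = 0, i.e. α is a root of g(x) = (x + 27)^3 - 959 = x^3 + 81x^2 + 2187x + 18724. Since g(x) = h(x + 27) where h(x) = x^3 - 959, and h is irreducible over Q (because 959 is not a perfect cube, so h has no rational root, and a monic cubic with no rational root is irreducible), g is also irreducible (irreducibility is preserved under the substitution x → x + 27). Hence m_α(x) = x^3 + 81x^2 + 2187x + 18724.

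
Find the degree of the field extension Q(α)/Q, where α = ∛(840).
[Q(α):Q] = 3

The minimal polynomial of α is x^3 - 840, irreducible over Q since 840 is not a perfect cube (so x^3 - 840 has no rational root). Hence [Q(α):Q] = deg(m_α) = 3.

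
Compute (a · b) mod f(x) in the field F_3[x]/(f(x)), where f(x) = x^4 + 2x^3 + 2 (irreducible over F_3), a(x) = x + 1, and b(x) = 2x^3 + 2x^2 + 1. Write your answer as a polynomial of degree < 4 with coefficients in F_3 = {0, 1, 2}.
a · b ≡ 2x^2 + x (mod f(x))

Multiply in F_3[x]: a(x)·b(x) = (x + 1)·(2x^3 + 2x^2 + 1) = 2x^4 + x^3 + 2x^2 + x + 1. This has degree ≥ 4, so divide by f(x) over F_3: 2x^4 + x^3 + 2x^2 + x + 1 = (2)·(x^4 + 2x^3 + 2) + (2x^2 + x). Hence a·b ≡ 2x^2 + x (mod f). (F_3[x]/(f) is a field with 3^4 = 81 elements since f is irreducible of degree 4.)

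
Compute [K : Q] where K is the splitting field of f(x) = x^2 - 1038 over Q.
[K : Q] = 2

f(x) = x^2 - 1038 factors as (x - √1038)(x + √1038). The splitting field is K = Q(√1038). Since 1038 is squarefree and > 1, it is not a perfect square, so x^2 - 1038 is irreducible over Q and [Q(√1038) : Q] = 2. Hence [K : Q] = 2.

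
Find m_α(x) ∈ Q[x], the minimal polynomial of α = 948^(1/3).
m_α(x) = x^3 - 948

α satisfies α^3 = 948, so x^3 - 948 annihilates α. By the rational root test, a rational root p/q (in lowest terms) of x^3 - 948 would satisfy p^3 = 948 q^3, forcing q = 1 and p^3 = 948; but 948 is not a perfect cube, contradiction. A monic cubic over Q with no rational root is irreducible (any nontrivial factorization would include a linear factor). Hence x^3 - 948 is the minimal polynomial of α, and in particular [Q(α):Q] = 3.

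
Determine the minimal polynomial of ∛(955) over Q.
m_α(x) = x^3 - 955

α satisfies α^3 = 955, so x^3 - 955 annihilates α. By the rational root test, a rational root p/q (in lowest terms) of x^3 - 955 would satisfy p^3 = 955 q^3, forcing q = 1 and p^3 = 955; but 955 is not a perfect cube, contradiction. A monic cubic over Q with no rational root is irreducible (any nontrivial factorization would include a linear factor). Hence x^3 - 955 is the minimal polynomial of α, and in particular [Q(α):Q] = 3.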